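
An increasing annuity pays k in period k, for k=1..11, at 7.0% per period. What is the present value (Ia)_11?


(Ia)_n = sum_{k=1}^{n} k * v^k, v = 1/(1+i)
v = 0.934579
Sum computed term by term:
(Ia)_11 = 39.9652


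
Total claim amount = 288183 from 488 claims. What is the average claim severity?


severity = total / number
= 288183 / 488
= 590.5389


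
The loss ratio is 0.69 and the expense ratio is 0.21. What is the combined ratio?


Combined ratio = loss ratio + expense ratio
= 0.69 + 0.21
= 0.9


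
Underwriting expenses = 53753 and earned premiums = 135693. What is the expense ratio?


Expense ratio = expenses / premiums
= 53753 / 135693
= 0.3961


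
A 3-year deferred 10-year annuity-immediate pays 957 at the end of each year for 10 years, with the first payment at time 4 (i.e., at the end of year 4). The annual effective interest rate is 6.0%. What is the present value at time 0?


PV at time 3 of the 10-year annuity-immediate:
a_n = 957 * (1-(1+0.06)^(-10))/0.06 = 7043.6033
Discount back 3 years to time 0:
PV = 7043.6033 * (1+0.06)^(-3)
= 7043.6033 * 0.839619
= 5913.9452


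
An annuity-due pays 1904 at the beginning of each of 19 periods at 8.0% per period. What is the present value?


PV_due = PMT * (1-(1+i)^(-n))/i * (1+i)
PV_immediate = 18285.2529
PV_due = 18285.2529 * 1.08
= 19748.0731


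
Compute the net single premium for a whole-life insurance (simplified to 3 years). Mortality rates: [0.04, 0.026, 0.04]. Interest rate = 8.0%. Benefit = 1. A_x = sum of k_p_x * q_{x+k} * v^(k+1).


v = 0.925926
Year 0: k_p_x=1.0, q=0.04, term=0.037037
Year 1: k_p_x=0.96, q=0.026, term=0.021399
Year 2: k_p_x=0.93504, q=0.04, term=0.029691
A_x = 0.0881


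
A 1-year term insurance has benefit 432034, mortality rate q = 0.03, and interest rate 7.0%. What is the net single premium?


NSP = benefit * q * v
v = 1/(1+i) = 0.934579
NSP = 432034 * 0.03 * 0.934579
= 12113.1028


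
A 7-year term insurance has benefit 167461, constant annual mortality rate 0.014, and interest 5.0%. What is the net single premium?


NSP = benefit * sum_{k=0}^{n-1} k_p_x * q * v^(k+1)
With constant q=0.014, v=0.952381
Sum = 0.077899
NSP = 167461 * 0.077899
= 13044.9663


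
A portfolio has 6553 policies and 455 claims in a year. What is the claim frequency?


frequency = claims / policies
= 455 / 6553
= 0.0694


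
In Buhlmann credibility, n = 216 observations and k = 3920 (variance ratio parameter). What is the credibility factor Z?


Z = n / (n + k)
= 216 / (216 + 3920)
= 216 / 4136
= 0.0522


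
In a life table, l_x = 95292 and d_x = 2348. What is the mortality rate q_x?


q_x = d_x / l_x
= 2348 / 95292
= 0.0246


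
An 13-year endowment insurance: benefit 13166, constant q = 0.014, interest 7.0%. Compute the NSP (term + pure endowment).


Term component = 1436.2562
Pure endowment = 13_p_x * v^13 * benefit = 0.83253 * 0.414964 * 13166 = 4548.4627
NSP = 5984.7189


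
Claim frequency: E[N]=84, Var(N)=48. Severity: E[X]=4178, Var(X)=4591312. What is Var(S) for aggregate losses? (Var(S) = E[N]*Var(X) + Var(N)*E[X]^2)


Var(S) = E[N]*Var(X) + Var(N)*E[X]^2
= 84*4591312 + 48*4178^2
= 385670208 + 837872832
= 1.2235e+09


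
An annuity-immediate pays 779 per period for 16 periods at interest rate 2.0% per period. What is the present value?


PV = PMT * (1 - (1+i)^(-n)) / i
= 779 * (1 - (1+0.02)^(-16)) / 0.02
= 779 * (1 - 0.728446) / 0.02
= 779 * 13.577709
= 10577.0356


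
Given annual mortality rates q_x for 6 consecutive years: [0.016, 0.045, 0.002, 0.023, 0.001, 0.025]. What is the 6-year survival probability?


p_k = 1 - q_k for each year
Survival = product of (1 - q_k)
= 0.984 * 0.955 * 0.998 * 0.977 * 0.999 * 0.975
= 0.8925


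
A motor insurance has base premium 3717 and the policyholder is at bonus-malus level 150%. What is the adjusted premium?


adjusted = base * BM_level / 100
= 3717 * 150 / 100
= 3717 * 1.5
= 5575.5


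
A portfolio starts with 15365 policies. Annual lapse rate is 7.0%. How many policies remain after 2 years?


remaining = initial * (1 - lapse)^years
= 15365 * (1 - 0.07)^2
= 15365 * 0.8649
= 13289.1885


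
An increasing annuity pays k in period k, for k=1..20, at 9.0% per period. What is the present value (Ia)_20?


(Ia)_n = sum_{k=1}^{n} k * v^k, v = 1/(1+i)
v = 0.917431
Sum computed term by term:
(Ia)_20 = 70.9055


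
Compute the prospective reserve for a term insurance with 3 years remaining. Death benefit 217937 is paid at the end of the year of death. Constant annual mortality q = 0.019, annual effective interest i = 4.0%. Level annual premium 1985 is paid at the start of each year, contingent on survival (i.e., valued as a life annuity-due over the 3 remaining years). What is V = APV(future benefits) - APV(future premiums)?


v = 1/(1+i) = 0.961538
APV(future benefits) per unit = sum_{k=0}^{2} k_p_x * q * v^(k+1) = 0.051757
APV(future benefits) = 217937 * 0.051757 = 11279.8104
Life annuity-due factor ä_{x:3} = sum_{k=0}^{2} k_p_x * v^k = 2.833026
APV(future premiums) = 1985 * 2.833026 = 5623.5568
V = 11279.8104 - 5623.5568
= 5656.2537


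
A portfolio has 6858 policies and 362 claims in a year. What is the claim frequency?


frequency = claims / policies
= 362 / 6858
= 0.0528


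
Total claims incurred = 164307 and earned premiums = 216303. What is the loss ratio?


Loss ratio = claims / premiums
= 164307 / 216303
= 0.7596


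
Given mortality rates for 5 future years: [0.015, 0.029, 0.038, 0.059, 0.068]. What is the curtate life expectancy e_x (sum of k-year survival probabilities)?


e_x = sum_{k=1}^{n} k_p_x
k_p_x values:
  1_p_x = 0.985
  2_p_x = 0.956435
  3_p_x = 0.92009
  4_p_x = 0.865805
  5_p_x = 0.80693
e_x = 4.5343


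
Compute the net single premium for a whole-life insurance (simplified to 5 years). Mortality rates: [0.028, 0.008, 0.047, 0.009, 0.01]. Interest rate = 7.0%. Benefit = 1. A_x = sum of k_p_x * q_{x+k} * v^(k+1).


v = 0.934579
Year 0: k_p_x=1.0, q=0.028, term=0.026168
Year 1: k_p_x=0.972, q=0.008, term=0.006792
Year 2: k_p_x=0.964224, q=0.047, term=0.036993
Year 3: k_p_x=0.918905, q=0.009, term=0.006309
Year 4: k_p_x=0.910635, q=0.01, term=0.006493
A_x = 0.0828


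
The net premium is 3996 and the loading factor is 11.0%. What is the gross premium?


Gross = net * (1 + loading)
= 3996 * (1 + 0.11)
= 3996 * 1.11
= 4435.56


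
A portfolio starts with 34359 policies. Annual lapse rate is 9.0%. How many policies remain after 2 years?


remaining = initial * (1 - lapse)^years
= 34359 * (1 - 0.09)^2
= 34359 * 0.8281
= 28452.6879


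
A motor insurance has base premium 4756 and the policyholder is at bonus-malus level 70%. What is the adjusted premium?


adjusted = base * BM_level / 100
= 4756 * 70 / 100
= 4756 * 0.7
= 3329.2


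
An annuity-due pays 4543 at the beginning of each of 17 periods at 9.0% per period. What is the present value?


PV_due = PMT * (1-(1+i)^(-n))/i * (1+i)
PV_immediate = 38813.7173
PV_due = 38813.7173 * 1.09
= 42306.9519


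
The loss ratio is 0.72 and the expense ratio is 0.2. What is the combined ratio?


Combined ratio = loss ratio + expense ratio
= 0.72 + 0.2
= 0.92


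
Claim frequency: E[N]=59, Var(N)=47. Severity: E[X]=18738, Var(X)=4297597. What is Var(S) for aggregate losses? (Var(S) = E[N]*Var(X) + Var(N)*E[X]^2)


Var(S) = E[N]*Var(X) + Var(N)*E[X]^2
= 59*4297597 + 47*18738^2
= 253558223 + 16502294268
= 1.6756e+10


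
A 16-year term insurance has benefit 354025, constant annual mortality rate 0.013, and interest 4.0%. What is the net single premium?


NSP = benefit * sum_{k=0}^{n-1} k_p_x * q * v^(k+1)
With constant q=0.013, v=0.961538
Sum = 0.139062
NSP = 354025 * 0.139062
= 49231.5948


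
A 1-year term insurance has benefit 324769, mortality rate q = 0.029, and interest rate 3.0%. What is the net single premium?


NSP = benefit * q * v
v = 1/(1+i) = 0.970874
NSP = 324769 * 0.029 * 0.970874
= 9143.9816


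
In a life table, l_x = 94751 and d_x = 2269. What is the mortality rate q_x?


q_x = d_x / l_x
= 2269 / 94751
= 0.0239


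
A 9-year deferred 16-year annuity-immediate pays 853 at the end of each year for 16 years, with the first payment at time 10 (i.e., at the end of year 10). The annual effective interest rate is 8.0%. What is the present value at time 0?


PV at time 9 of the 16-year annuity-immediate:
a_n = 853 * (1-(1+0.08)^(-16))/0.08 = 7550.2179
Discount back 9 years to time 0:
PV = 7550.2179 * (1+0.08)^(-9)
= 7550.2179 * 0.500249
= 3776.9887


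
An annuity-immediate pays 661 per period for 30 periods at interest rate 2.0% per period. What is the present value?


PV = PMT * (1 - (1+i)^(-n)) / i
= 661 * (1 - (1+0.02)^(-30)) / 0.02
= 661 * (1 - 0.552071) / 0.02
= 661 * 22.396456
= 14804.0571


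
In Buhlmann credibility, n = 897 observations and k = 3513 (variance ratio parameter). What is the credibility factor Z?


Z = n / (n + k)
= 897 / (897 + 3513)
= 897 / 4410
= 0.2034


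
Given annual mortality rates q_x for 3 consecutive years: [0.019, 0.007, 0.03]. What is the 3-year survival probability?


p_k = 1 - q_k for each year
Survival = product of (1 - q_k)
= 0.981 * 0.993 * 0.97
= 0.9449


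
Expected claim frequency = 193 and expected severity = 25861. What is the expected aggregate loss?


E[S] = E[N] * E[X]
= 193 * 25861
= 4.9912e+06


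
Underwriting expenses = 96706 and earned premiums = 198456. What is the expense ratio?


Expense ratio = expenses / premiums
= 96706 / 198456
= 0.4873


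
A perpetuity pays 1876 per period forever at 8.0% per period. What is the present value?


PV = PMT / i
= 1876 / 0.08
= 23450.0


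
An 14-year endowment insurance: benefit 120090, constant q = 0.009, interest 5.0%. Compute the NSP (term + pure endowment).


Term component = 10166.548
Pure endowment = 14_p_x * v^14 * benefit = 0.881112 * 0.505068 * 120090 = 53442.6298
NSP = 63609.1778


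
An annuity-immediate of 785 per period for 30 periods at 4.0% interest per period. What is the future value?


FV = PMT * ((1+i)^n - 1) / i
= 785 * ((1.04)^30 - 1) / 0.04
= 785 * (3.243398 - 1) / 0.04
= 44026.6761


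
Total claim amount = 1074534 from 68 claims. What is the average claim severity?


severity = total / number
= 1074534 / 68
= 15801.9706


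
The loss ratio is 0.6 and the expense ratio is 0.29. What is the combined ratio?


Combined ratio = loss ratio + expense ratio
= 0.6 + 0.29
= 0.89


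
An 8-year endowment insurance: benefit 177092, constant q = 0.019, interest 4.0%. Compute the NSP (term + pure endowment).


Term component = 21287.0489
Pure endowment = 8_p_x * v^8 * benefit = 0.857733 * 0.73069 * 177092 = 110990.1114
NSP = 132277.1603


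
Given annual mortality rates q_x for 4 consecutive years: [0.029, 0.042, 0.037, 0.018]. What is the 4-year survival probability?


p_k = 1 - q_k for each year
Survival = product of (1 - q_k)
= 0.971 * 0.958 * 0.963 * 0.982
= 0.8797


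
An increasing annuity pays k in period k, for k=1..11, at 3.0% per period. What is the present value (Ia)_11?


(Ia)_n = sum_{k=1}^{n} k * v^k, v = 1/(1+i)
v = 0.970874
Sum computed term by term:
(Ia)_11 = 52.7856


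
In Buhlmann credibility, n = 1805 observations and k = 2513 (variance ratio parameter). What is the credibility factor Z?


Z = n / (n + k)
= 1805 / (1805 + 2513)
= 1805 / 4318
= 0.418


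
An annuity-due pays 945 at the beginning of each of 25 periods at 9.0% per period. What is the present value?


PV_due = PMT * (1-(1+i)^(-n))/i * (1+i)
PV_immediate = 9282.3377
PV_due = 9282.3377 * 1.09
= 10117.7481


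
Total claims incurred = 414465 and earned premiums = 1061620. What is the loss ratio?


Loss ratio = claims / premiums
= 414465 / 1061620
= 0.3904


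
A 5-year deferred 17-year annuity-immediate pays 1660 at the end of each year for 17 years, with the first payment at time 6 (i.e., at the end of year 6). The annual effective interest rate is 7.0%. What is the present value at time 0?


PV at time 5 of the 17-year annuity-immediate:
a_n = 1660 * (1-(1+0.07)^(-17))/0.07 = 16206.9502
Discount back 5 years to time 0:
PV = 16206.9502 * (1+0.07)^(-5)
= 16206.9502 * 0.712986
= 11555.3315


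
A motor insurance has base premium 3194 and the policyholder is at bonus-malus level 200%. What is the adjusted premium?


adjusted = base * BM_level / 100
= 3194 * 200 / 100
= 3194 * 2.0
= 6388.0


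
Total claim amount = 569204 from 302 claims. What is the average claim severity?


severity = total / number
= 569204 / 302
= 1884.7815


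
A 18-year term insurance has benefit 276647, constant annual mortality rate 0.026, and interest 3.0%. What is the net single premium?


NSP = benefit * sum_{k=0}^{n-1} k_p_x * q * v^(k+1)
With constant q=0.026, v=0.970874
Sum = 0.294549
NSP = 276647 * 0.294549
= 81486.0205


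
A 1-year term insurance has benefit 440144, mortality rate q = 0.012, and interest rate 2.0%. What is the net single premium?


NSP = benefit * q * v
v = 1/(1+i) = 0.980392
NSP = 440144 * 0.012 * 0.980392
= 5178.1647


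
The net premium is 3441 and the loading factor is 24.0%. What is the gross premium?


Gross = net * (1 + loading)
= 3441 * (1 + 0.24)
= 3441 * 1.24
= 4266.84


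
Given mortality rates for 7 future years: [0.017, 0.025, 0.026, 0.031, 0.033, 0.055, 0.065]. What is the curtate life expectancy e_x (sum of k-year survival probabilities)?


e_x = sum_{k=1}^{n} k_p_x
k_p_x values:
  1_p_x = 0.983
  2_p_x = 0.958425
  3_p_x = 0.933506
  4_p_x = 0.904567
  5_p_x = 0.874717
  6_p_x = 0.826607
  7_p_x = 0.772878
e_x = 6.2537


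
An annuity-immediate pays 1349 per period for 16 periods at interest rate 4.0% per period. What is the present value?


PV = PMT * (1 - (1+i)^(-n)) / i
= 1349 * (1 - (1+0.04)^(-16)) / 0.04
= 1349 * (1 - 0.533908) / 0.04
= 1349 * 11.652296
= 15718.9468


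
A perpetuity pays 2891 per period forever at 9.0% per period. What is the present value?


PV = PMT / i
= 2891 / 0.09
= 32122.2222


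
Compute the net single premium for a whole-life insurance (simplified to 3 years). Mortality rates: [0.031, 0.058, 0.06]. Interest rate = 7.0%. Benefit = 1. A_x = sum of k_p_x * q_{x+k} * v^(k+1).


v = 0.934579
Year 0: k_p_x=1.0, q=0.031, term=0.028972
Year 1: k_p_x=0.969, q=0.058, term=0.049089
Year 2: k_p_x=0.912798, q=0.06, term=0.044707
A_x = 0.1228


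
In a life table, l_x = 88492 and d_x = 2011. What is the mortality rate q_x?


q_x = d_x / l_x
= 2011 / 88492
= 0.0227


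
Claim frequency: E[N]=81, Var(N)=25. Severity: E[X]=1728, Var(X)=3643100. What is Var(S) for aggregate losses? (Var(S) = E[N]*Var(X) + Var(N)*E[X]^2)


Var(S) = E[N]*Var(X) + Var(N)*E[X]^2
= 81*3643100 + 25*1728^2
= 295091100 + 74649600
= 3.6974e+08


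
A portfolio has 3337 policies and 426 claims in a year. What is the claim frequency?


frequency = claims / policies
= 426 / 3337
= 0.1277


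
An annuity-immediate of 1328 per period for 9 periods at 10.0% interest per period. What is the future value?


FV = PMT * ((1+i)^n - 1) / i
= 1328 * ((1.1)^9 - 1) / 0.1
= 1328 * (2.357948 - 1) / 0.1
= 18033.5453


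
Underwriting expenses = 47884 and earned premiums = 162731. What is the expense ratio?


Expense ratio = expenses / premiums
= 47884 / 162731
= 0.2943


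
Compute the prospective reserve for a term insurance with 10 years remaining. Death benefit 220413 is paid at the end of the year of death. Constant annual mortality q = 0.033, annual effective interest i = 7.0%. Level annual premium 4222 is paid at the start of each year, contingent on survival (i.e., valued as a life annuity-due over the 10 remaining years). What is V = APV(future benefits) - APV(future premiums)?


v = 1/(1+i) = 0.934579
APV(future benefits) per unit = sum_{k=0}^{9} k_p_x * q * v^(k+1) = 0.203948
APV(future benefits) = 220413 * 0.203948 = 44952.78
Life annuity-due factor ä_{x:10} = sum_{k=0}^{9} k_p_x * v^k = 6.612858
APV(future premiums) = 4222 * 6.612858 = 27919.4858
V = 44952.78 - 27919.4858
= 17033.2942


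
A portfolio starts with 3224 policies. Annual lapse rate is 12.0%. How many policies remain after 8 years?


remaining = initial * (1 - lapse)^years
= 3224 * (1 - 0.12)^8
= 3224 * 0.359635
= 1159.4617


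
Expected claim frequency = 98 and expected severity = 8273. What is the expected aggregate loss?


E[S] = E[N] * E[X]
= 98 * 8273
= 810754


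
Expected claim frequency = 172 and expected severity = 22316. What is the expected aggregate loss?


E[S] = E[N] * E[X]
= 172 * 22316
= 3.8384e+06


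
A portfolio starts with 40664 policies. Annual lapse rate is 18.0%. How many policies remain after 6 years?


remaining = initial * (1 - lapse)^years
= 40664 * (1 - 0.18)^6
= 40664 * 0.304007
= 12362.1273


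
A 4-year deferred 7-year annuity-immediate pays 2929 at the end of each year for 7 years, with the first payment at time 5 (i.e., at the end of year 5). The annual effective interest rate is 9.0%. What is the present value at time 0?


PV at time 4 of the 7-year annuity-immediate:
a_n = 2929 * (1-(1+0.09)^(-7))/0.09 = 14741.5189
Discount back 4 years to time 0:
PV = 14741.5189 * (1+0.09)^(-4)
= 14741.5189 * 0.708425
= 10443.2636


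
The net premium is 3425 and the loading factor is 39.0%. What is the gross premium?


Gross = net * (1 + loading)
= 3425 * (1 + 0.39)
= 3425 * 1.39
= 4760.75


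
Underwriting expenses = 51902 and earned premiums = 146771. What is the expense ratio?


Expense ratio = expenses / premiums
= 51902 / 146771
= 0.3536


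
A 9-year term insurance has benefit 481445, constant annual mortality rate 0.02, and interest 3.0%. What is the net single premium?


NSP = benefit * sum_{k=0}^{n-1} k_p_x * q * v^(k+1)
With constant q=0.02, v=0.970874
Sum = 0.144401
NSP = 481445 * 0.144401
= 69520.9978


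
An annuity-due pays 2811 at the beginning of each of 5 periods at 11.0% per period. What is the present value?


PV_due = PMT * (1-(1+i)^(-n))/i * (1+i)
PV_immediate = 10389.1665
PV_due = 10389.1665 * 1.11
= 11531.9748


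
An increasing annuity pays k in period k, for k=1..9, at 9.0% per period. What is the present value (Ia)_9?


(Ia)_n = sum_{k=1}^{n} k * v^k, v = 1/(1+i)
v = 0.917431
Sum computed term by term:
(Ia)_9 = 26.5663


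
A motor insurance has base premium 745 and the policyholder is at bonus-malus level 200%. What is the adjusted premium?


adjusted = base * BM_level / 100
= 745 * 200 / 100
= 745 * 2.0
= 1490.0


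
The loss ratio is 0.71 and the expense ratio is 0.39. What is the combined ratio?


Combined ratio = loss ratio + expense ratio
= 0.71 + 0.39
= 1.1


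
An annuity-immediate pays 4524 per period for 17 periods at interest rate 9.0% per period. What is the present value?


PV = PMT * (1 - (1+i)^(-n)) / i
= 4524 * (1 - (1+0.09)^(-17)) / 0.09
= 4524 * (1 - 0.231073) / 0.09
= 4524 * 8.543631
= 38651.3883


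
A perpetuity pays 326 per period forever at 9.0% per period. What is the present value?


PV = PMT / i
= 326 / 0.09
= 3622.2222


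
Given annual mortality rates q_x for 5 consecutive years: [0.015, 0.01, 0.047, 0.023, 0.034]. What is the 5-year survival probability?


p_k = 1 - q_k for each year
Survival = product of (1 - q_k)
= 0.985 * 0.99 * 0.953 * 0.977 * 0.966
= 0.8771


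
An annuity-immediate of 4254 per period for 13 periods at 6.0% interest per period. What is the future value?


FV = PMT * ((1+i)^n - 1) / i
= 4254 * ((1.06)^13 - 1) / 0.06
= 4254 * (2.132928 - 1) / 0.06
= 80324.6136


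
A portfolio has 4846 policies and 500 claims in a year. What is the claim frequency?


frequency = claims / policies
= 500 / 4846
= 0.1032


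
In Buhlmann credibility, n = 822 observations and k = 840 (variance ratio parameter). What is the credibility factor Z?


Z = n / (n + k)
= 822 / (822 + 840)
= 822 / 1662
= 0.4946


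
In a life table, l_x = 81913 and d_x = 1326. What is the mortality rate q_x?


q_x = d_x / l_x
= 1326 / 81913
= 0.0162


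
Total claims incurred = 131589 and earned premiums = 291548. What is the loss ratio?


Loss ratio = claims / premiums
= 131589 / 291548
= 0.4513


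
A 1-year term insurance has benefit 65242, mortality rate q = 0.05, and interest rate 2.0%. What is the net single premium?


NSP = benefit * q * v
v = 1/(1+i) = 0.980392
NSP = 65242 * 0.05 * 0.980392
= 3198.1373


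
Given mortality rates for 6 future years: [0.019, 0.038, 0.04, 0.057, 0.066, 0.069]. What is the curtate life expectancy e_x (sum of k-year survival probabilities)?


e_x = sum_{k=1}^{n} k_p_x
k_p_x values:
  1_p_x = 0.981
  2_p_x = 0.943722
  3_p_x = 0.905973
  4_p_x = 0.854333
  5_p_x = 0.797947
  6_p_x = 0.742888
e_x = 5.2259


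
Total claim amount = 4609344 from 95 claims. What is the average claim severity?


severity = total / number
= 4609344 / 95
= 48519.4105


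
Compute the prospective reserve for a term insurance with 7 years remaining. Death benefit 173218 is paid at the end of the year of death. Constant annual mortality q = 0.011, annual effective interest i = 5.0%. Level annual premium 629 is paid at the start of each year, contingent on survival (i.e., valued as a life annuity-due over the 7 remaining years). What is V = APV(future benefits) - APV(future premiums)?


v = 1/(1+i) = 0.952381
APV(future benefits) per unit = sum_{k=0}^{6} k_p_x * q * v^(k+1) = 0.06172
APV(future benefits) = 173218 * 0.06172 = 10691.0956
Life annuity-due factor ä_{x:7} = sum_{k=0}^{6} k_p_x * v^k = 5.891499
APV(future premiums) = 629 * 5.891499 = 3705.7529
V = 10691.0956 - 3705.7529
= 6985.3427


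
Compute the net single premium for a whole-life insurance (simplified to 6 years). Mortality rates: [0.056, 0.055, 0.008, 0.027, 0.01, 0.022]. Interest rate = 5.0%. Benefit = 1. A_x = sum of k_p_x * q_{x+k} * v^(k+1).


v = 0.952381
Year 0: k_p_x=1.0, q=0.056, term=0.053333
Year 1: k_p_x=0.944, q=0.055, term=0.047093
Year 2: k_p_x=0.89208, q=0.008, term=0.006165
Year 3: k_p_x=0.884943, q=0.027, term=0.019657
Year 4: k_p_x=0.86105, q=0.01, term=0.006747
Year 5: k_p_x=0.852439, q=0.022, term=0.013994
A_x = 0.147


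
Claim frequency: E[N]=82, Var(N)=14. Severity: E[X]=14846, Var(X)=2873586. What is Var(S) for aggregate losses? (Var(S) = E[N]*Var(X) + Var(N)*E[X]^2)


Var(S) = E[N]*Var(X) + Var(N)*E[X]^2
= 82*2873586 + 14*14846^2
= 235634052 + 3085652024
= 3.3213e+09


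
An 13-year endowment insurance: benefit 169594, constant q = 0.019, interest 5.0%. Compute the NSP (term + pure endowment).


Term component = 27400.0685
Pure endowment = 13_p_x * v^13 * benefit = 0.779286 * 0.530321 * 169594 = 70088.4881
NSP = 97488.5566


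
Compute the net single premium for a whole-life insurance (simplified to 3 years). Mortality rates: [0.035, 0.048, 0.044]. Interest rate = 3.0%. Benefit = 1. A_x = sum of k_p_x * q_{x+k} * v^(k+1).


v = 0.970874
Year 0: k_p_x=1.0, q=0.035, term=0.033981
Year 1: k_p_x=0.965, q=0.048, term=0.043661
Year 2: k_p_x=0.91868, q=0.044, term=0.036992
A_x = 0.1146


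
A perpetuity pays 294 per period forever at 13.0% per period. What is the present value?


PV = PMT / i
= 294 / 0.13
= 2261.5385


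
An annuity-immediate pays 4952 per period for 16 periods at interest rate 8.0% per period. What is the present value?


PV = PMT * (1 - (1+i)^(-n)) / i
= 4952 * (1 - (1+0.08)^(-16)) / 0.08
= 4952 * (1 - 0.29189) / 0.08
= 4952 * 8.851369
= 43831.9801


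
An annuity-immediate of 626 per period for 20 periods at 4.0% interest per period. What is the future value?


FV = PMT * ((1+i)^n - 1) / i
= 626 * ((1.04)^20 - 1) / 0.04
= 626 * (2.191123 - 1) / 0.04
= 18641.0772


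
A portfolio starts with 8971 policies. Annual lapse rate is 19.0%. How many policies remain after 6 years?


remaining = initial * (1 - lapse)^years
= 8971 * (1 - 0.19)^6
= 8971 * 0.28243
= 2533.6754


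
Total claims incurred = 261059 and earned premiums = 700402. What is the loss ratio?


Loss ratio = claims / premiums
= 261059 / 700402
= 0.3727


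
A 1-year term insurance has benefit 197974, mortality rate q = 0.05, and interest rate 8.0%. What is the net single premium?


NSP = benefit * q * v
v = 1/(1+i) = 0.925926
NSP = 197974 * 0.05 * 0.925926
= 9165.463


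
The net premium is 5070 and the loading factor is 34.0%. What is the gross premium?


Gross = net * (1 + loading)
= 5070 * (1 + 0.34)
= 5070 * 1.34
= 6793.8


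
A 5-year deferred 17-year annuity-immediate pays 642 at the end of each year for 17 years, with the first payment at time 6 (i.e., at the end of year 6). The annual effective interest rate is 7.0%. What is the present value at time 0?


PV at time 5 of the 17-year annuity-immediate:
a_n = 642 * (1-(1+0.07)^(-17))/0.07 = 6267.9892
Discount back 5 years to time 0:
PV = 6267.9892 * (1+0.07)^(-5)
= 6267.9892 * 0.712986
= 4468.9896


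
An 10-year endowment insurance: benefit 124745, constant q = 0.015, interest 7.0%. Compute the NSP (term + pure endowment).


Term component = 12392.8281
Pure endowment = 10_p_x * v^10 * benefit = 0.85973 * 0.508349 * 124745 = 54518.9742
NSP = 66911.8023


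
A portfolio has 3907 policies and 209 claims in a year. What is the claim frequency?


frequency = claims / policies
= 209 / 3907
= 0.0535


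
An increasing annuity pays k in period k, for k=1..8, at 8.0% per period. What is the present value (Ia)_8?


(Ia)_n = sum_{k=1}^{n} k * v^k, v = 1/(1+i)
v = 0.925926
Sum computed term by term:
(Ia)_8 = 23.5527


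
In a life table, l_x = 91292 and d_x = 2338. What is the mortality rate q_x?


q_x = d_x / l_x
= 2338 / 91292
= 0.0256


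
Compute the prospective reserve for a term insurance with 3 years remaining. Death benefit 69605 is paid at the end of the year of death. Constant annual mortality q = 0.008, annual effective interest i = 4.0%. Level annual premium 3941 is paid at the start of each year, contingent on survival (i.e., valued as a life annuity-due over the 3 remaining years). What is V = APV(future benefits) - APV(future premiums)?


v = 1/(1+i) = 0.961538
APV(future benefits) per unit = sum_{k=0}^{2} k_p_x * q * v^(k+1) = 0.022028
APV(future benefits) = 69605 * 0.022028 = 1533.2743
Life annuity-due factor ä_{x:3} = sum_{k=0}^{2} k_p_x * v^k = 2.863669
APV(future premiums) = 3941 * 2.863669 = 11285.7181
V = 1533.2743 - 11285.7181
= -9752.4438


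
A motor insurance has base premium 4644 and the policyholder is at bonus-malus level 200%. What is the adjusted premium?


adjusted = base * BM_level / 100
= 4644 * 200 / 100
= 4644 * 2.0
= 9288.0


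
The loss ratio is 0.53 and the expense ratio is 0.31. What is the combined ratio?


Combined ratio = loss ratio + expense ratio
= 0.53 + 0.31
= 0.84


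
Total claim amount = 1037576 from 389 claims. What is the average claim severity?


severity = total / number
= 1037576 / 389
= 2667.2905


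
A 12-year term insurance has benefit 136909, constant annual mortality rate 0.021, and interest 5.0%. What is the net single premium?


NSP = benefit * sum_{k=0}^{n-1} k_p_x * q * v^(k+1)
With constant q=0.021, v=0.952381
Sum = 0.168107
NSP = 136909 * 0.168107
= 23015.329


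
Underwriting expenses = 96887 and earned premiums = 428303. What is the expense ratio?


Expense ratio = expenses / premiums
= 96887 / 428303
= 0.2262


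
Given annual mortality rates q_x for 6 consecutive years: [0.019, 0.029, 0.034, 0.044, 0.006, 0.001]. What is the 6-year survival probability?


p_k = 1 - q_k for each year
Survival = product of (1 - q_k)
= 0.981 * 0.971 * 0.966 * 0.956 * 0.994 * 0.999
= 0.8735


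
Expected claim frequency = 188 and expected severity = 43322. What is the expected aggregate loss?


E[S] = E[N] * E[X]
= 188 * 43322
= 8.1445e+06


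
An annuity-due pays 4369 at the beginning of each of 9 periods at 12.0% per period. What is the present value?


PV_due = PMT * (1-(1+i)^(-n))/i * (1+i)
PV_immediate = 23279.1233
PV_due = 23279.1233 * 1.12
= 26072.6181


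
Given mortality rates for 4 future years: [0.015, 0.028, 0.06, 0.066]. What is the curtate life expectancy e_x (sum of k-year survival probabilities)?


e_x = sum_{k=1}^{n} k_p_x
k_p_x values:
  1_p_x = 0.985
  2_p_x = 0.95742
  3_p_x = 0.899975
  4_p_x = 0.840576
e_x = 3.683


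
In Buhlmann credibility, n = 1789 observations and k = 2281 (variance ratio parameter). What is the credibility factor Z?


Z = n / (n + k)
= 1789 / (1789 + 2281)
= 1789 / 4070
= 0.4396


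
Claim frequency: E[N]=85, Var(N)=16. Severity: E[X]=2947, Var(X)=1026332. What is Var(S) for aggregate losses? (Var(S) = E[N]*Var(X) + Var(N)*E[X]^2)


Var(S) = E[N]*Var(X) + Var(N)*E[X]^2
= 85*1026332 + 16*2947^2
= 87238220 + 138956944
= 2.2620e+08


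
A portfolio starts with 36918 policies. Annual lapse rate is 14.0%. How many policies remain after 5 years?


remaining = initial * (1 - lapse)^years
= 36918 * (1 - 0.14)^5
= 36918 * 0.470427
= 17367.2246


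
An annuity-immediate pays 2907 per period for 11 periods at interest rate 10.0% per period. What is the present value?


PV = PMT * (1 - (1+i)^(-n)) / i
= 2907 * (1 - (1+0.1)^(-11)) / 0.1
= 2907 * (1 - 0.350494) / 0.1
= 2907 * 6.495061
= 18881.1423


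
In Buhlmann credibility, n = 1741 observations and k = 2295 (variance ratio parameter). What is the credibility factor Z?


Z = n / (n + k)
= 1741 / (1741 + 2295)
= 1741 / 4036
= 0.4314


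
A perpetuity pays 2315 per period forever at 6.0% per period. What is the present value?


PV = PMT / i
= 2315 / 0.06
= 38583.3333


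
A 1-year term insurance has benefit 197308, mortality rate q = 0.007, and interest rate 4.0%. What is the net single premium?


NSP = benefit * q * v
v = 1/(1+i) = 0.961538
NSP = 197308 * 0.007 * 0.961538
= 1328.0346


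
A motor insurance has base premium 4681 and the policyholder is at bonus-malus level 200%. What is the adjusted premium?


adjusted = base * BM_level / 100
= 4681 * 200 / 100
= 4681 * 2.0
= 9362.0


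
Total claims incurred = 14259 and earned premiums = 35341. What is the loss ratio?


Loss ratio = claims / premiums
= 14259 / 35341
= 0.4035


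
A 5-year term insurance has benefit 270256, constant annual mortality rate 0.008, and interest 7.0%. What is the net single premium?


NSP = benefit * sum_{k=0}^{n-1} k_p_x * q * v^(k+1)
With constant q=0.008, v=0.934579
Sum = 0.032316
NSP = 270256 * 0.032316
= 8733.5816


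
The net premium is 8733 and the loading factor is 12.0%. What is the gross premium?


Gross = net * (1 + loading)
= 8733 * (1 + 0.12)
= 8733 * 1.12
= 9780.96


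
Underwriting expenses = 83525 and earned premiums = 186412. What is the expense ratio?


Expense ratio = expenses / premiums
= 83525 / 186412
= 0.4481


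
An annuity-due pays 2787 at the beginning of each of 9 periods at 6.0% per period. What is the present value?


PV_due = PMT * (1-(1+i)^(-n))/i * (1+i)
PV_immediate = 18956.3164
PV_due = 18956.3164 * 1.06
= 20093.6954


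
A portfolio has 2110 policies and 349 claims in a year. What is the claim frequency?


frequency = claims / policies
= 349 / 2110
= 0.1654


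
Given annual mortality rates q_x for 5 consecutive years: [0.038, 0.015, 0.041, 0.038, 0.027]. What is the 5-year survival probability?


p_k = 1 - q_k for each year
Survival = product of (1 - q_k)
= 0.962 * 0.985 * 0.959 * 0.962 * 0.973
= 0.8506


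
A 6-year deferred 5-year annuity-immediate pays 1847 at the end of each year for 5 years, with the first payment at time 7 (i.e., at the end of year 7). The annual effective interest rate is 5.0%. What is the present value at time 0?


PV at time 6 of the 5-year annuity-immediate:
a_n = 1847 * (1-(1+0.05)^(-5))/0.05 = 7996.5434
Discount back 6 years to time 0:
PV = 7996.5434 * (1+0.05)^(-6)
= 7996.5434 * 0.746215
= 5967.1438


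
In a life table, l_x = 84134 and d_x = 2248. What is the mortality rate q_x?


q_x = d_x / l_x
= 2248 / 84134
= 0.0267


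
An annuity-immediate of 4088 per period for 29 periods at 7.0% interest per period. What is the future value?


FV = PMT * ((1+i)^n - 1) / i
= 4088 * ((1.07)^29 - 1) / 0.07
= 4088 * (7.114257 - 1) / 0.07
= 357072.6117


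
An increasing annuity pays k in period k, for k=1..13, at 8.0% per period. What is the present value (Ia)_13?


(Ia)_n = sum_{k=1}^{n} k * v^k, v = 1/(1+i)
v = 0.925926
Sum computed term by term:
(Ia)_13 = 46.9501


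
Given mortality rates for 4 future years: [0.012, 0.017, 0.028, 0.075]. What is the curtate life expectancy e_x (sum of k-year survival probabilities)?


e_x = sum_{k=1}^{n} k_p_x
k_p_x values:
  1_p_x = 0.988
  2_p_x = 0.971204
  3_p_x = 0.94401
  4_p_x = 0.87321
e_x = 3.7764


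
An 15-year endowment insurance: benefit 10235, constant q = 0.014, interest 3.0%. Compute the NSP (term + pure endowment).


Term component = 1564.7537
Pure endowment = 15_p_x * v^15 * benefit = 0.809382 * 0.641862 * 10235 = 5317.2025
NSP = 6881.9563


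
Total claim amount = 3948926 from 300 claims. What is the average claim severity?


severity = total / number
= 3948926 / 300
= 13163.0867


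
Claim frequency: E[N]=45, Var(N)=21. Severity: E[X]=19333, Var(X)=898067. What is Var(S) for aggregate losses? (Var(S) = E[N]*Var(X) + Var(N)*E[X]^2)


Var(S) = E[N]*Var(X) + Var(N)*E[X]^2
= 45*898067 + 21*19333^2
= 40413015 + 7849062669
= 7.8895e+09


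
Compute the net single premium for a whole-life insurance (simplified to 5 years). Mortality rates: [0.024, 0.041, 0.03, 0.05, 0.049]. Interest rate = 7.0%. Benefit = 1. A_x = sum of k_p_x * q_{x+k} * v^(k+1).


v = 0.934579
Year 0: k_p_x=1.0, q=0.024, term=0.02243
Year 1: k_p_x=0.976, q=0.041, term=0.034952
Year 2: k_p_x=0.935984, q=0.03, term=0.022921
Year 3: k_p_x=0.907904, q=0.05, term=0.034632
Year 4: k_p_x=0.862509, q=0.049, term=0.030133
A_x = 0.1451


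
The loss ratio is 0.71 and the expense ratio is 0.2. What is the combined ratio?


Combined ratio = loss ratio + expense ratio
= 0.71 + 0.2
= 0.91


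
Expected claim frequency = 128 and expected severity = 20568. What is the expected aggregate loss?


E[S] = E[N] * E[X]
= 128 * 20568
= 2.6327e+06


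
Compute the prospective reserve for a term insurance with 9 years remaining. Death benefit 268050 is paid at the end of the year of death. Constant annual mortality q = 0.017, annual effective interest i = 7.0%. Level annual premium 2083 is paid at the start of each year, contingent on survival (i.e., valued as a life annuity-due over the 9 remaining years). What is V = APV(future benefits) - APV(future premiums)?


v = 1/(1+i) = 0.934579
APV(future benefits) per unit = sum_{k=0}^{8} k_p_x * q * v^(k+1) = 0.104315
APV(future benefits) = 268050 * 0.104315 = 27961.6635
Life annuity-due factor ä_{x:9} = sum_{k=0}^{8} k_p_x * v^k = 6.565715
APV(future premiums) = 2083 * 6.565715 = 13676.385
V = 27961.6635 - 13676.385
= 14285.2784


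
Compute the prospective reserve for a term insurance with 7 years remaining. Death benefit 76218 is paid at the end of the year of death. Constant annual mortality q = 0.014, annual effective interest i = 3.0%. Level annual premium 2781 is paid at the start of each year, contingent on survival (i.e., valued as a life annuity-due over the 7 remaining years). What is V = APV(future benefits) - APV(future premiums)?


v = 1/(1+i) = 0.970874
APV(future benefits) per unit = sum_{k=0}^{6} k_p_x * q * v^(k+1) = 0.083784
APV(future benefits) = 76218 * 0.083784 = 6385.8643
Life annuity-due factor ä_{x:7} = sum_{k=0}^{6} k_p_x * v^k = 6.164123
APV(future premiums) = 2781 * 6.164123 = 17142.4272
V = 6385.8643 - 17142.4272
= -10756.5629


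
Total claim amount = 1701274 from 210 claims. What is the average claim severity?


severity = total / number
= 1701274 / 210
= 8101.3048


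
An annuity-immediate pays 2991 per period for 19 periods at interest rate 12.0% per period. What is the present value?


PV = PMT * (1 - (1+i)^(-n)) / i
= 2991 * (1 - (1+0.12)^(-19)) / 0.12
= 2991 * (1 - 0.116107) / 0.12
= 2991 * 7.365777
= 22031.0386


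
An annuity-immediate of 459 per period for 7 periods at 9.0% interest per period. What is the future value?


FV = PMT * ((1+i)^n - 1) / i
= 459 * ((1.09)^7 - 1) / 0.09
= 459 * (1.828039 - 1) / 0.09
= 4222.9995


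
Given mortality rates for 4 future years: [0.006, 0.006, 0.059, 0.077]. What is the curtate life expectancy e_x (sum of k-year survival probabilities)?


e_x = sum_{k=1}^{n} k_p_x
k_p_x values:
  1_p_x = 0.994
  2_p_x = 0.988036
  3_p_x = 0.929742
  4_p_x = 0.858152
e_x = 3.7699


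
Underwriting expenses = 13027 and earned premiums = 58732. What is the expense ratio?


Expense ratio = expenses / premiums
= 13027 / 58732
= 0.2218


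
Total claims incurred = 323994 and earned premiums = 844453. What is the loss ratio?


Loss ratio = claims / premiums
= 323994 / 844453
= 0.3837


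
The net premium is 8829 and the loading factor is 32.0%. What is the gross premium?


Gross = net * (1 + loading)
= 8829 * (1 + 0.32)
= 8829 * 1.32
= 11654.28


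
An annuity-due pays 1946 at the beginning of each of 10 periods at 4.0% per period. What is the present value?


PV_due = PMT * (1-(1+i)^(-n))/i * (1+i)
PV_immediate = 15783.8032
PV_due = 15783.8032 * 1.04
= 16415.1553


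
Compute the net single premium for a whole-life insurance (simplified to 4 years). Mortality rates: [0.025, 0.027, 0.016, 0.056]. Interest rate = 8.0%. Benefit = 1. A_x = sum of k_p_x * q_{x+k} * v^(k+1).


v = 0.925926
Year 0: k_p_x=1.0, q=0.025, term=0.023148
Year 1: k_p_x=0.975, q=0.027, term=0.022569
Year 2: k_p_x=0.948675, q=0.016, term=0.012049
Year 3: k_p_x=0.933496, q=0.056, term=0.038424
A_x = 0.0962


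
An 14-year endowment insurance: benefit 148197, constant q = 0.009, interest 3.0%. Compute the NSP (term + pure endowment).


Term component = 14277.5648
Pure endowment = 14_p_x * v^14 * benefit = 0.881112 * 0.661118 * 148197 = 86327.5527
NSP = 100605.1174


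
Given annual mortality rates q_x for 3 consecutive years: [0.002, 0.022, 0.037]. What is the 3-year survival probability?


p_k = 1 - q_k for each year
Survival = product of (1 - q_k)
= 0.998 * 0.978 * 0.963
= 0.9399


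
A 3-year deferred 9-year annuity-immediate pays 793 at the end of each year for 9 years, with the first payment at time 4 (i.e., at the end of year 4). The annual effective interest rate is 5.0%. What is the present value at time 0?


PV at time 3 of the 9-year annuity-immediate:
a_n = 793 * (1-(1+0.05)^(-9))/0.05 = 5636.5026
Discount back 3 years to time 0:
PV = 5636.5026 * (1+0.05)^(-3)
= 5636.5026 * 0.863838
= 4869.0229


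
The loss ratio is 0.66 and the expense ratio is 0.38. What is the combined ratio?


Combined ratio = loss ratio + expense ratio
= 0.66 + 0.38
= 1.04


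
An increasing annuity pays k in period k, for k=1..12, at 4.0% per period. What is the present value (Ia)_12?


(Ia)_n = sum_{k=1}^{n} k * v^k, v = 1/(1+i)
v = 0.961538
Sum computed term by term:
(Ia)_12 = 56.6328


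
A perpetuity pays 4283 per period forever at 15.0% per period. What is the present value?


PV = PMT / i
= 4283 / 0.15
= 28553.3333


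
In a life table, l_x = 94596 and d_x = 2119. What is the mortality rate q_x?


q_x = d_x / l_x
= 2119 / 94596
= 0.0224


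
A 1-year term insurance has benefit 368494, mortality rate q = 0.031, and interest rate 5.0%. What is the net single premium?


NSP = benefit * q * v
v = 1/(1+i) = 0.952381
NSP = 368494 * 0.031 * 0.952381
= 10879.3467


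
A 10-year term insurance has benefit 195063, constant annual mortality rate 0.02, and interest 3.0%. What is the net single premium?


NSP = benefit * sum_{k=0}^{n-1} k_p_x * q * v^(k+1)
With constant q=0.02, v=0.970874
Sum = 0.156808
NSP = 195063 * 0.156808
= 30587.5244
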